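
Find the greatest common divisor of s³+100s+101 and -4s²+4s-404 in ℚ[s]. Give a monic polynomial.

s²-s+101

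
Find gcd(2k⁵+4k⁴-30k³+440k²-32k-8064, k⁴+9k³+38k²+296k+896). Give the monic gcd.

k²+11k+28

By polynomial division,
  2k⁵+4k⁴-30k³+440k²-32k-8064 = (2k-14)(k⁴+9k³+38k²+296k+896) + (20k³+380k²+2320k+4480)
  k⁴+9k³+38k²+296k+896 = ((1/20)k-1/2)(20k³+380k²+2320k+4480) + (112k²+1232k+3136)
  20k³+380k²+2320k+4480 = ((5/28)k+10/7)(112k²+1232k+3136) + (0)
Last nonzero remainder: 112k²+1232k+3136. Dividing through by 112 gives the monic gcd k²+11k+28.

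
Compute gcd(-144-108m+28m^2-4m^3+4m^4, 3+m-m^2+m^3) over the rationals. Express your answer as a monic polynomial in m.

1+m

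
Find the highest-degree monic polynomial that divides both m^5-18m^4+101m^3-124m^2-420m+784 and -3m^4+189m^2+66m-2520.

m^2-11m+28

By polynomial division,
  m^5-18m^4+101m^3-124m^2-420m+784 = (-(1/3)m+6)(-3m^4+189m^2+66m-2520) + (164m^3-1236m^2-1656m+15904)
  -3m^4+189m^2+66m-2520 = (-(3/164)m-927/6724)(164m^3-1236m^2-1656m+15904) + (-(19656/1681)m^2+(216216/1681)m-550368/1681)
  164m^3-1236m^2-1656m+15904 = (-(68921/4914)m-119351/2457)(-(19656/1681)m^2+(216216/1681)m-550368/1681) + (0)
Last nonzero remainder: -(19656/1681)m^2+(216216/1681)m-550368/1681. Dividing through by -19656/1681 gives the monic gcd m^2-11m+28.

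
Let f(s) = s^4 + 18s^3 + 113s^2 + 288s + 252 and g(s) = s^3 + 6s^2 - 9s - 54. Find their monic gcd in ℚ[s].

s^2 + 9s + 18

By polynomial division,
  s^4 + 18s^3 + 113s^2 + 288s + 252 = (s + 12)(s^3 + 6s^2 - 9s - 54) + (50s^2 + 450s + 900)
  s^3 + 6s^2 - 9s - 54 = ((1/50)s - 3/50)(50s^2 + 450s + 900) + (0)
Last nonzero remainder: 50s^2 + 450s + 900. Dividing through by 50 gives the monic gcd s^2 + 9s + 18.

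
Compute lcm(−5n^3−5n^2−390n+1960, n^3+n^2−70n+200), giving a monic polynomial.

n^5+6n^4+33n^3−52n^2−5860n+19600

By polynomial division,
  −5n^3−5n^2−390n+1960 = (−5)(n^3+n^2−70n+200) + (−740n+2960)
  n^3+n^2−70n+200 = (−(1/740)n^2−(1/148)n+5/74)(−740n+2960) + (0)
Last nonzero remainder: −740n+2960. Dividing through by −740 gives the monic gcd n−4.
Then lcm(f, g) = f·g / gcd(f, g); expanding and making the result monic gives the answer.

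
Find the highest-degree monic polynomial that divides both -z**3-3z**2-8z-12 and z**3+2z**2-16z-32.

z+2

Repeated division with remainder:
  -z**3-3z**2-8z-12 = (-1)(z**3+2z**2-16z-32) + (-z**2-24z-44)
  z**3+2z**2-16z-32 = (-z+22)(-z**2-24z-44) + (468z+936)
  -z**2-24z-44 = (-(1/468)z-11/234)(468z+936) + (0)
Last nonzero remainder: 468z+936. Dividing through by 468 gives the monic gcd z+2.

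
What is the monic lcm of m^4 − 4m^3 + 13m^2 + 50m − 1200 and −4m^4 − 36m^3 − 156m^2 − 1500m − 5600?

m^5 + 3m^4 − 15m^3 + 141m^2 − 850m − 8400

Euclidean algorithm in ℚ[m]:
  m^4 − 4m^3 + 13m^2 + 50m − 1200 = (−1/4)(−4m^4 − 36m^3 − 156m^2 − 1500m − 5600) + (−13m^3 − 26m^2 − 325m − 2600)
  −4m^4 − 36m^3 − 156m^2 − 1500m − 5600 = ((4/13)m + 28/13)(−13m^3 − 26m^2 − 325m − 2600) + (0)
Last nonzero remainder: −13m^3 − 26m^2 − 325m − 2600. Dividing through by −13 gives the monic gcd m^3 + 2m^2 + 25m + 200.
Then lcm(f, g) = f·g / gcd(f, g); expanding and making the result monic gives the answer.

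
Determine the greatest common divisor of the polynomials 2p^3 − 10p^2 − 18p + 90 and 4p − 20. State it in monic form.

p − 5

Apply the Euclidean algorithm:
  2p^3 − 10p^2 − 18p + 90 = ((1/2)p^2 − 9/2)(4p − 20) + (0)
Last nonzero remainder: 4p − 20. Dividing through by 4 gives the monic gcd p − 5.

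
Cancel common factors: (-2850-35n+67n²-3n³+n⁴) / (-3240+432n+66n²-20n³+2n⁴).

(95-2n+n²)/(108-18n+2n²)

By polynomial division,
  n⁴-3n³+67n²-35n-2850 = (1/2)(2n⁴-20n³+66n²+432n-3240) + (7n³+34n²-251n-1230)
  2n⁴-20n³+66n²+432n-3240 = ((2/7)n-208/49)(7n³+34n²-251n-1230) + ((13820/49)n²-(13820/49)n-414600/49)
  7n³+34n²-251n-1230 = ((343/13820)n+2009/13820)((13820/49)n²-(13820/49)n-414600/49) + (0)
Last nonzero remainder: (13820/49)n²-(13820/49)n-414600/49. Dividing through by 13820/49 gives the monic gcd n²-n-30.
Cancel n²-n-30 from numerator and denominator to get the reduced form.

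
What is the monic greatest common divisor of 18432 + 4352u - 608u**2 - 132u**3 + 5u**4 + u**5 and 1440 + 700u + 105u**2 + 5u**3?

288 + 140u + 21u**2 + u**3

By polynomial division,
  u**5 + 5u**4 - 132u**3 - 608u**2 + 4352u + 18432 = ((1/5)u**2 - (16/5)u + 64/5)(5u**3 + 105u**2 + 700u + 1440) + (0)
Last nonzero remainder: 5u**3 + 105u**2 + 700u + 1440. Dividing through by 5 gives the monic gcd u**3 + 21u**2 + 140u + 288.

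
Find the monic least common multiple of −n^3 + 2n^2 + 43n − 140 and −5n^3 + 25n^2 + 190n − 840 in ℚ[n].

n^5 − 3n^4 − 83n^3 + 267n^2 + 1666n − 5880

Repeated division with remainder:
  −n^3 + 2n^2 + 43n − 140 = (1/5)(−5n^3 + 25n^2 + 190n − 840) + (−3n^2 + 5n + 28)
  −5n^3 + 25n^2 + 190n − 840 = ((5/3)n − 50/9)(−3n^2 + 5n + 28) + ((1540/9)n − 6160/9)
  −3n^2 + 5n + 28 = (−(27/1540)n − 9/220)((1540/9)n − 6160/9) + (0)
Last nonzero remainder: (1540/9)n − 6160/9. Dividing through by 1540/9 gives the monic gcd n − 4.
Then lcm(f, g) = f·g / gcd(f, g); expanding and making the result monic gives the answer.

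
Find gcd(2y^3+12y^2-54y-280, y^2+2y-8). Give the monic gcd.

y+4

Apply the Euclidean algorithm:
  2y^3+12y^2-54y-280 = (2y+8)(y^2+2y-8) + (-54y-216)
  y^2+2y-8 = (-(1/54)y+1/27)(-54y-216) + (0)
Last nonzero remainder: -54y-216. Dividing through by -54 gives the monic gcd y+4.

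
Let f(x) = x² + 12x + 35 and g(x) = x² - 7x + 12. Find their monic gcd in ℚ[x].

1

Apply the Euclidean algorithm:
  x² + 12x + 35 = (x² - 7x + 12) + (19x + 23)
  x² - 7x + 12 = ((1/19)x - 156/361)(19x + 23) + (7920/361)
  19x + 23 = ((6859/7920)x + 8303/7920)(7920/361) + (0)
The last nonzero remainder is the constant 7920/361, so the polynomials are coprime and gcd = 1.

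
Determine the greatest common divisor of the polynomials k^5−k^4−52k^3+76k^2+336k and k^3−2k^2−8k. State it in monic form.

k^3−2k^2−8k

Euclidean algorithm in ℚ[k]:
  k^5−k^4−52k^3+76k^2+336k = (k^2+k−42)(k^3−2k^2−8k) + (0)
The last nonzero remainder k^3−2k^2−8k is already monic.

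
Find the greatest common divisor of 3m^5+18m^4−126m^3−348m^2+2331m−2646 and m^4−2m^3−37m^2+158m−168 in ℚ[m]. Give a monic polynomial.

m^3+2m^2−29m+42

By polynomial division,
  3m^5+18m^4−126m^3−348m^2+2331m−2646 = (3m+24)(m^4−2m^3−37m^2+158m−168) + (33m^3+66m^2−957m+1386)
  m^4−2m^3−37m^2+158m−168 = ((1/33)m−4/33)(33m^3+66m^2−957m+1386) + (0)
Last nonzero remainder: 33m^3+66m^2−957m+1386. Dividing through by 33 gives the monic gcd m^3+2m^2−29m+42.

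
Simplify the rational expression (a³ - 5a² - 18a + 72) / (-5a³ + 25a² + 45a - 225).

By polynomial division,
  a³ - 5a² - 18a + 72 = (-1/5)(-5a³ + 25a² + 45a - 225) + (-9a + 27)
  -5a³ + 25a² + 45a - 225 = ((5/9)a² - (10/9)a - 25/3)(-9a + 27) + (0)
Last nonzero remainder: -9a + 27. Dividing through by -9 gives the monic gcd a - 3.
Cancel a - 3 from numerator and denominator to get the reduced form.

(-a² + 2a + 24)/(5a² - 10a - 75)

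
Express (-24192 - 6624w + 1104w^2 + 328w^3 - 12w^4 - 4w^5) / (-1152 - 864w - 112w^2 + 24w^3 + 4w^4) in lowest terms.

Repeated division with remainder:
  -4w^5 - 12w^4 + 328w^3 + 1104w^2 - 6624w - 24192 = (-w + 3)(4w^4 + 24w^3 - 112w^2 - 864w - 1152) + (144w^3 + 576w^2 - 5184w - 20736)
  4w^4 + 24w^3 - 112w^2 - 864w - 1152 = ((1/36)w + 1/18)(144w^3 + 576w^2 - 5184w - 20736) + (0)
Last nonzero remainder: 144w^3 + 576w^2 - 5184w - 20736. Dividing through by 144 gives the monic gcd w^3 + 4w^2 - 36w - 144.
Cancel w^3 + 4w^2 - 36w - 144 from numerator and denominator to get the reduced form.

(42 + w - w^2)/(2 + w)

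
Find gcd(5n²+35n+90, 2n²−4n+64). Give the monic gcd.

1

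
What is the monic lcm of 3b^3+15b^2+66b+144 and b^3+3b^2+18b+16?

By polynomial division,
  3b^3+15b^2+66b+144 = (3)(b^3+3b^2+18b+16) + (6b^2+12b+96)
  b^3+3b^2+18b+16 = ((1/6)b+1/6)(6b^2+12b+96) + (0)
Last nonzero remainder: 6b^2+12b+96. Dividing through by 6 gives the monic gcd b^2+2b+16.
Then lcm(f, g) = f·g / gcd(f, g); expanding and making the result monic gives the answer.

b^4+6b^3+27b^2+70b+48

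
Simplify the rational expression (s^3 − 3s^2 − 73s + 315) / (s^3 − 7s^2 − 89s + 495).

Repeated division with remainder:
  s^3 − 3s^2 − 73s + 315 = (s^3 − 7s^2 − 89s + 495) + (4s^2 + 16s − 180)
  s^3 − 7s^2 − 89s + 495 = ((1/4)s − 11/4)(4s^2 + 16s − 180) + (0)
Last nonzero remainder: 4s^2 + 16s − 180. Dividing through by 4 gives the monic gcd s^2 + 4s − 45.
Cancel s^2 + 4s − 45 from numerator and denominator to get the reduced form.

(s − 7)/(s − 11)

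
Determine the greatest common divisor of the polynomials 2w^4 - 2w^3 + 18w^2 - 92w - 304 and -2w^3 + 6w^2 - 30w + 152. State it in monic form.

By polynomial division,
  2w^4 - 2w^3 + 18w^2 - 92w - 304 = (-w - 2)(-2w^3 + 6w^2 - 30w + 152) + (0)
Last nonzero remainder: -2w^3 + 6w^2 - 30w + 152. Dividing through by -2 gives the monic gcd w^3 - 3w^2 + 15w - 76.

w^3 - 3w^2 + 15w - 76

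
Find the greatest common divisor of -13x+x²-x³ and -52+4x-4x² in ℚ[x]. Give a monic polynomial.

13-x+x²

Repeated division with remainder:
  -x³+x²-13x = ((1/4)x)(-4x²+4x-52) + (0)
Last nonzero remainder: -4x²+4x-52. Dividing through by -4 gives the monic gcd x²-x+13.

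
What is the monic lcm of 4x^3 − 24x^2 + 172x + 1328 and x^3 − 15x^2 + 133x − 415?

By polynomial division,
  4x^3 − 24x^2 + 172x + 1328 = (4)(x^3 − 15x^2 + 133x − 415) + (36x^2 − 360x + 2988)
  x^3 − 15x^2 + 133x − 415 = ((1/36)x − 5/36)(36x^2 − 360x + 2988) + (0)
Last nonzero remainder: 36x^2 − 360x + 2988. Dividing through by 36 gives the monic gcd x^2 − 10x + 83.
Then lcm(f, g) = f·g / gcd(f, g); expanding and making the result monic gives the answer.

x^4 − 11x^3 + 73x^2 + 117x − 1660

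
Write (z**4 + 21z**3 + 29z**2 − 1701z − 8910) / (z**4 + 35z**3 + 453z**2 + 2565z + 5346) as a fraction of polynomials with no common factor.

Repeated division with remainder:
  z**4 + 21z**3 + 29z**2 − 1701z − 8910 = (z**4 + 35z**3 + 453z**2 + 2565z + 5346) + (−14z**3 − 424z**2 − 4266z − 14256)
  z**4 + 35z**3 + 453z**2 + 2565z + 5346 = (−(1/14)z − 33/98)(−14z**3 − 424z**2 − 4266z − 14256) + ((270/49)z**2 + (5400/49)z + 26730/49)
  −14z**3 − 424z**2 − 4266z − 14256 = (−(343/135)z − 392/15)((270/49)z**2 + (5400/49)z + 26730/49) + (0)
Last nonzero remainder: (270/49)z**2 + (5400/49)z + 26730/49. Dividing through by 270/49 gives the monic gcd z**2 + 20z + 99.
Cancel z**2 + 20z + 99 from numerator and denominator to get the reduced form.

(z**2 + z − 90)/(z**2 + 15z + 54)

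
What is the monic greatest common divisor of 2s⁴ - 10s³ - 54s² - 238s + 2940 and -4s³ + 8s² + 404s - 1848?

s² - 13s + 42

By polynomial division,
  2s⁴ - 10s³ - 54s² - 238s + 2940 = (-(1/2)s + 3/2)(-4s³ + 8s² + 404s - 1848) + (136s² - 1768s + 5712)
  -4s³ + 8s² + 404s - 1848 = (-(1/34)s - 11/34)(136s² - 1768s + 5712) + (0)
Last nonzero remainder: 136s² - 1768s + 5712. Dividing through by 136 gives the monic gcd s² - 13s + 42.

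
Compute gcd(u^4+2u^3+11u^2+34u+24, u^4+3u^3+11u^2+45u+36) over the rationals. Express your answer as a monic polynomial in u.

Euclidean algorithm in ℚ[u]:
  u^4+2u^3+11u^2+34u+24 = (u^4+3u^3+11u^2+45u+36) + (-u^3-11u-12)
  u^4+3u^3+11u^2+45u+36 = (-u-3)(-u^3-11u-12) + (0)
Last nonzero remainder: -u^3-11u-12. Dividing through by -1 gives the monic gcd u^3+11u+12.

u^3+11u+12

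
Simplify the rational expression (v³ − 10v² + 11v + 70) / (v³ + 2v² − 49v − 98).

(v − 5)/(v + 7)

By polynomial division,
  v³ − 10v² + 11v + 70 = (v³ + 2v² − 49v − 98) + (−12v² + 60v + 168)
  v³ + 2v² − 49v − 98 = (−(1/12)v − 7/12)(−12v² + 60v + 168) + (0)
Last nonzero remainder: −12v² + 60v + 168. Dividing through by −12 gives the monic gcd v² − 5v − 14.
Cancel v² − 5v − 14 from numerator and denominator to get the reduced form.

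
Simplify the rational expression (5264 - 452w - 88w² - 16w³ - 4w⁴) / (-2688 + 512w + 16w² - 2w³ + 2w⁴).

Repeated division with remainder:
  -4w⁴ - 16w³ - 88w² - 452w + 5264 = (-2)(2w⁴ - 2w³ + 16w² + 512w - 2688) + (-20w³ - 56w² + 572w - 112)
  2w⁴ - 2w³ + 16w² + 512w - 2688 = (-(1/10)w + 19/50)(-20w³ - 56w² + 572w - 112) + ((2362/25)w² + (7086/25)w - 66136/25)
  -20w³ - 56w² + 572w - 112 = (-(250/1181)w + 50/1181)((2362/25)w² + (7086/25)w - 66136/25) + (0)
Last nonzero remainder: (2362/25)w² + (7086/25)w - 66136/25. Dividing through by 2362/25 gives the monic gcd w² + 3w - 28.
Cancel w² + 3w - 28 from numerator and denominator to get the reduced form.

(-94 - 2w - 2w²)/(48 - 4w + w²)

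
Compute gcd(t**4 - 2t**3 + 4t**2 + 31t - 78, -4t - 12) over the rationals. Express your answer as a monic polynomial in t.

t + 3

Euclidean algorithm in ℚ[t]:
  t**4 - 2t**3 + 4t**2 + 31t - 78 = (-(1/4)t**3 + (5/4)t**2 - (19/4)t + 13/2)(-4t - 12) + (0)
Last nonzero remainder: -4t - 12. Dividing through by -4 gives the monic gcd t + 3.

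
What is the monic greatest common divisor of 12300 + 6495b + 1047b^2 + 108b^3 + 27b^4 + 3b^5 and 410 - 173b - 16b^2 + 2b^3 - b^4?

Euclidean algorithm in ℚ[b]:
  3b^5 + 27b^4 + 108b^3 + 1047b^2 + 6495b + 12300 = (-3b - 33)(-b^4 + 2b^3 - 16b^2 - 173b + 410) + (126b^3 + 2016b + 25830)
  -b^4 + 2b^3 - 16b^2 - 173b + 410 = (-(1/126)b + 1/63)(126b^3 + 2016b + 25830) + (0)
Last nonzero remainder: 126b^3 + 2016b + 25830. Dividing through by 126 gives the monic gcd b^3 + 16b + 205.

205 + 16b + b^3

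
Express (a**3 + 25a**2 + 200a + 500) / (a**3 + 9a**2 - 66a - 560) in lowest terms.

(a**2 + 15a + 50)/(a**2 - a - 56)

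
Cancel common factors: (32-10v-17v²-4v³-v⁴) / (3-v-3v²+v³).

Apply the Euclidean algorithm:
  -v⁴-4v³-17v²-10v+32 = (-v-7)(v³-3v²-v+3) + (-39v²-14v+53)
  v³-3v²-v+3 = (-(1/39)v+131/1521)(-39v²-14v+53) + ((2380/1521)v-2380/1521)
  -39v²-14v+53 = (-(59319/2380)v-80613/2380)((2380/1521)v-2380/1521) + (0)
Last nonzero remainder: (2380/1521)v-2380/1521. Dividing through by 2380/1521 gives the monic gcd v-1.
Cancel v-1 from numerator and denominator to get the reduced form.

(-32-22v-5v²-v³)/(-3-2v+v²)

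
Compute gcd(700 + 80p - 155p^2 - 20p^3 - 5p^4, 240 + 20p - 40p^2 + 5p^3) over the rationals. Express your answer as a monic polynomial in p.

Euclidean algorithm in ℚ[p]:
  -5p^4 - 20p^3 - 155p^2 + 80p + 700 = (-p - 12)(5p^3 - 40p^2 + 20p + 240) + (-615p^2 + 560p + 3580)
  5p^3 - 40p^2 + 20p + 240 = (-(1/123)p + 872/15129)(-615p^2 + 560p + 3580) + ((254600/15129)p + 509200/15129)
  -615p^2 + 560p + 3580 = (-(1860867/50920)p + 2708091/25460)((254600/15129)p + 509200/15129) + (0)
Last nonzero remainder: (254600/15129)p + 509200/15129. Dividing through by 254600/15129 gives the monic gcd p + 2.

2 + p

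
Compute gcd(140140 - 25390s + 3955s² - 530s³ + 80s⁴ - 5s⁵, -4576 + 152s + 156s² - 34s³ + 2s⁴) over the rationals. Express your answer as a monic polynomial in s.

-572 + 162s - 21s² + s³

By polynomial division,
  -5s⁵ + 80s⁴ - 530s³ + 3955s² - 25390s + 140140 = (-(5/2)s - 5/2)(2s⁴ - 34s³ + 156s² + 152s - 4576) + (-225s³ + 4725s² - 36450s + 128700)
  2s⁴ - 34s³ + 156s² + 152s - 4576 = (-(2/225)s - 8/225)(-225s³ + 4725s² - 36450s + 128700) + (0)
Last nonzero remainder: -225s³ + 4725s² - 36450s + 128700. Dividing through by -225 gives the monic gcd s³ - 21s² + 162s - 572.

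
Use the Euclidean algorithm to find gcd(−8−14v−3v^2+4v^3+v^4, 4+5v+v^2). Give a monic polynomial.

4+5v+v^2

By polynomial division,
  v^4+4v^3−3v^2−14v−8 = (v^2−v−2)(v^2+5v+4) + (0)
The last nonzero remainder v^2+5v+4 is already monic.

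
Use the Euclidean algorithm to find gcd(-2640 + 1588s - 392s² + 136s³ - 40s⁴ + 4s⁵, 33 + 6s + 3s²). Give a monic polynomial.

By polynomial division,
  4s⁵ - 40s⁴ + 136s³ - 392s² + 1588s - 2640 = ((4/3)s³ - 16s² + (188/3)s - 80)(3s² + 6s + 33) + (0)
Last nonzero remainder: 3s² + 6s + 33. Dividing through by 3 gives the monic gcd s² + 2s + 11.

11 + 2s + s²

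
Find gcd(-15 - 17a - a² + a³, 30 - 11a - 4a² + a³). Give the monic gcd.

-15 - 2a + a²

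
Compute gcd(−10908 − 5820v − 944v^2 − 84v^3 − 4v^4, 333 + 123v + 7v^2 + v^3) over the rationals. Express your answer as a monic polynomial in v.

3 + v

Euclidean algorithm in ℚ[v]:
  −4v^4 − 84v^3 − 944v^2 − 5820v − 10908 = (−4v − 56)(v^3 + 7v^2 + 123v + 333) + (−60v^2 + 2400v + 7740)
  v^3 + 7v^2 + 123v + 333 = (−(1/60)v − 47/60)(−60v^2 + 2400v + 7740) + (2132v + 6396)
  −60v^2 + 2400v + 7740 = (−(15/533)v + 645/533)(2132v + 6396) + (0)
Last nonzero remainder: 2132v + 6396. Dividing through by 2132 gives the monic gcd v + 3.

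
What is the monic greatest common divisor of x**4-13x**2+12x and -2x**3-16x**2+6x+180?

x-3

Apply the Euclidean algorithm:
  x**4-13x**2+12x = (-(1/2)x+4)(-2x**3-16x**2+6x+180) + (54x**2+78x-720)
  -2x**3-16x**2+6x+180 = (-(1/27)x-59/243)(54x**2+78x-720) + (-(140/81)x+140/27)
  54x**2+78x-720 = (-(2187/70)x-972/7)(-(140/81)x+140/27) + (0)
Last nonzero remainder: -(140/81)x+140/27. Dividing through by -140/81 gives the monic gcd x-3.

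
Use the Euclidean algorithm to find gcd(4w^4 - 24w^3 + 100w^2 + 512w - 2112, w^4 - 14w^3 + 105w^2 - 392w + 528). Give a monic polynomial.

w^3 - 10w^2 + 65w - 132

Repeated division with remainder:
  4w^4 - 24w^3 + 100w^2 + 512w - 2112 = (4)(w^4 - 14w^3 + 105w^2 - 392w + 528) + (32w^3 - 320w^2 + 2080w - 4224)
  w^4 - 14w^3 + 105w^2 - 392w + 528 = ((1/32)w - 1/8)(32w^3 - 320w^2 + 2080w - 4224) + (0)
Last nonzero remainder: 32w^3 - 320w^2 + 2080w - 4224. Dividing through by 32 gives the monic gcd w^3 - 10w^2 + 65w - 132.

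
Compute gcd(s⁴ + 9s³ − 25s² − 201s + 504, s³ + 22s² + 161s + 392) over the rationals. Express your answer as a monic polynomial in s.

Apply the Euclidean algorithm:
  s⁴ + 9s³ − 25s² − 201s + 504 = (s − 13)(s³ + 22s² + 161s + 392) + (100s² + 1500s + 5600)
  s³ + 22s² + 161s + 392 = ((1/100)s + 7/100)(100s² + 1500s + 5600) + (0)
Last nonzero remainder: 100s² + 1500s + 5600. Dividing through by 100 gives the monic gcd s² + 15s + 56.

s² + 15s + 56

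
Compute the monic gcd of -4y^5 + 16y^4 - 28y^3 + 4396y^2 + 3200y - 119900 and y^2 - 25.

Euclidean algorithm in ℚ[y]:
  -4y^5 + 16y^4 - 28y^3 + 4396y^2 + 3200y - 119900 = (-4y^3 + 16y^2 - 128y + 4796)(y^2 - 25) + (0)
The last nonzero remainder y^2 - 25 is already monic.

y^2 - 25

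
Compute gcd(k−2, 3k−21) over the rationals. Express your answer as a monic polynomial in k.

Apply the Euclidean algorithm:
  k−2 = (1/3)(3k−21) + (5)
  3k−21 = ((3/5)k−21/5)(5) + (0)
The last nonzero remainder is the constant 5, so the polynomials are coprime and gcd = 1.

1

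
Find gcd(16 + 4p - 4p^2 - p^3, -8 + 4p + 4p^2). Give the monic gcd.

2 + p

By polynomial division,
  -p^3 - 4p^2 + 4p + 16 = (-(1/4)p - 3/4)(4p^2 + 4p - 8) + (5p + 10)
  4p^2 + 4p - 8 = ((4/5)p - 4/5)(5p + 10) + (0)
Last nonzero remainder: 5p + 10. Dividing through by 5 gives the monic gcd p + 2.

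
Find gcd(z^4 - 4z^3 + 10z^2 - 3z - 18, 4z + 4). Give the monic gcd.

z + 1

By polynomial division,
  z^4 - 4z^3 + 10z^2 - 3z - 18 = ((1/4)z^3 - (5/4)z^2 + (15/4)z - 9/2)(4z + 4) + (0)
Last nonzero remainder: 4z + 4. Dividing through by 4 gives the monic gcd z + 1.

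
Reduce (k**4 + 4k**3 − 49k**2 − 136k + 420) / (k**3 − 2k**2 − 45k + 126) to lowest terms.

Repeated division with remainder:
  k**4 + 4k**3 − 49k**2 − 136k + 420 = (k + 6)(k**3 − 2k**2 − 45k + 126) + (8k**2 + 8k − 336)
  k**3 − 2k**2 − 45k + 126 = ((1/8)k − 3/8)(8k**2 + 8k − 336) + (0)
Last nonzero remainder: 8k**2 + 8k − 336. Dividing through by 8 gives the monic gcd k**2 + k − 42.
Cancel k**2 + k − 42 from numerator and denominator to get the reduced form.

(k**2 + 3k − 10)/(k − 3)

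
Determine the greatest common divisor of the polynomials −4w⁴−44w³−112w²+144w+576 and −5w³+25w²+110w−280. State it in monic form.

w²+2w−8

Euclidean algorithm in ℚ[w]:
  −4w⁴−44w³−112w²+144w+576 = ((4/5)w+64/5)(−5w³+25w²+110w−280) + (−520w²−1040w+4160)
  −5w³+25w²+110w−280 = ((1/104)w−7/104)(−520w²−1040w+4160) + (0)
Last nonzero remainder: −520w²−1040w+4160. Dividing through by −520 gives the monic gcd w²+2w−8.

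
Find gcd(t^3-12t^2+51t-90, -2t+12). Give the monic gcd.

Euclidean algorithm in ℚ[t]:
  t^3-12t^2+51t-90 = (-(1/2)t^2+3t-15/2)(-2t+12) + (0)
Last nonzero remainder: -2t+12. Dividing through by -2 gives the monic gcd t-6.

t-6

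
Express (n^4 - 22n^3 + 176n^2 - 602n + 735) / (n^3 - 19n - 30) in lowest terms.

(n^3 - 17n^2 + 91n - 147)/(n^2 + 5n + 6)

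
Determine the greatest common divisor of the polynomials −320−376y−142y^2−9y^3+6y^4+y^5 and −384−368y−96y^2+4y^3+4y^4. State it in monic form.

16+18y+7y^2+y^3

Repeated division with remainder:
  y^5+6y^4−9y^3−142y^2−376y−320 = ((1/4)y+5/4)(4y^4+4y^3−96y^2−368y−384) + (10y^3+70y^2+180y+160)
  4y^4+4y^3−96y^2−368y−384 = ((2/5)y−12/5)(10y^3+70y^2+180y+160) + (0)
Last nonzero remainder: 10y^3+70y^2+180y+160. Dividing through by 10 gives the monic gcd y^3+7y^2+18y+16.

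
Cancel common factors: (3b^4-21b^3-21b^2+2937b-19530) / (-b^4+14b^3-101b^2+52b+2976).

(-3b^2-9b+210)/(b^2-4b-32)

Euclidean algorithm in ℚ[b]:
  3b^4-21b^3-21b^2+2937b-19530 = (-3)(-b^4+14b^3-101b^2+52b+2976) + (21b^3-324b^2+3093b-10602)
  -b^4+14b^3-101b^2+52b+2976 = (-(1/21)b-10/147)(21b^3-324b^2+3093b-10602) + ((1188/49)b^2-(11880/49)b+110484/49)
  21b^3-324b^2+3093b-10602 = ((343/396)b-931/198)((1188/49)b^2-(11880/49)b+110484/49) + (0)
Last nonzero remainder: (1188/49)b^2-(11880/49)b+110484/49. Dividing through by 1188/49 gives the monic gcd b^2-10b+93.
Cancel b^2-10b+93 from numerator and denominator to get the reduced form.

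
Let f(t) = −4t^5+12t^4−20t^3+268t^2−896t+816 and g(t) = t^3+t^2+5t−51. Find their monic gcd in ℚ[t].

Repeated division with remainder:
  −4t^5+12t^4−20t^3+268t^2−896t+816 = (−4t^2+16t−16)(t^3+t^2+5t−51) + (0)
The last nonzero remainder t^3+t^2+5t−51 is already monic.

t^3+t^2+5t−51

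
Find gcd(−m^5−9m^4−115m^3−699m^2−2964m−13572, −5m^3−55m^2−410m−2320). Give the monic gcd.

m^2+3m+58

Euclidean algorithm in ℚ[m]:
  −m^5−9m^4−115m^3−699m^2−2964m−13572 = ((1/5)m^2−(2/5)m+11)(−5m^3−55m^2−410m−2320) + (206m^2+618m+11948)
  −5m^3−55m^2−410m−2320 = (−(5/206)m−20/103)(206m^2+618m+11948) + (0)
Last nonzero remainder: 206m^2+618m+11948. Dividing through by 206 gives the monic gcd m^2+3m+58.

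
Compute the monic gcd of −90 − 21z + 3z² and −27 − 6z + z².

Euclidean algorithm in ℚ[z]:
  3z² − 21z − 90 = (3)(z² − 6z − 27) + (−3z − 9)
  z² − 6z − 27 = (−(1/3)z + 3)(−3z − 9) + (0)
Last nonzero remainder: −3z − 9. Dividing through by −3 gives the monic gcd z + 3.

3 + z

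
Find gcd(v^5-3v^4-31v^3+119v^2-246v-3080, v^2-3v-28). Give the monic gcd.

v^2-3v-28

Euclidean algorithm in ℚ[v]:
  v^5-3v^4-31v^3+119v^2-246v-3080 = (v^3-3v+110)(v^2-3v-28) + (0)
The last nonzero remainder v^2-3v-28 is already monic.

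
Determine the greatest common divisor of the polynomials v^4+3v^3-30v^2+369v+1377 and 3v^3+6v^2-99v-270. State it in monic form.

v+3

Apply the Euclidean algorithm:
  v^4+3v^3-30v^2+369v+1377 = ((1/3)v+1/3)(3v^3+6v^2-99v-270) + (v^2+492v+1467)
  3v^3+6v^2-99v-270 = (3v-1470)(v^2+492v+1467) + (718740v+2156220)
  v^2+492v+1467 = ((1/718740)v+163/239580)(718740v+2156220) + (0)
Last nonzero remainder: 718740v+2156220. Dividing through by 718740 gives the monic gcd v+3.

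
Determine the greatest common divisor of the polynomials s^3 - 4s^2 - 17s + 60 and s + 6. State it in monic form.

Apply the Euclidean algorithm:
  s^3 - 4s^2 - 17s + 60 = (s^2 - 10s + 43)(s + 6) + (-198)
  s + 6 = (-(1/198)s - 1/33)(-198) + (0)
The last nonzero remainder is the constant -198, so the polynomials are coprime and gcd = 1.

1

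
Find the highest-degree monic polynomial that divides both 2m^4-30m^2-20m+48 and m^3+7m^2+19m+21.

By polynomial division,
  2m^4-30m^2-20m+48 = (2m-14)(m^3+7m^2+19m+21) + (30m^2+204m+342)
  m^3+7m^2+19m+21 = ((1/30)m+1/150)(30m^2+204m+342) + ((156/25)m+468/25)
  30m^2+204m+342 = ((125/26)m+475/26)((156/25)m+468/25) + (0)
Last nonzero remainder: (156/25)m+468/25. Dividing through by 156/25 gives the monic gcd m+3.

m+3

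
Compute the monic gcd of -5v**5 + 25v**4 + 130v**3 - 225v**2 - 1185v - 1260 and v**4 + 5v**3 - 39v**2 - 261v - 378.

v**2 - 4v - 21

By polynomial division,
  -5v**5 + 25v**4 + 130v**3 - 225v**2 - 1185v - 1260 = (-5v + 50)(v**4 + 5v**3 - 39v**2 - 261v - 378) + (-315v**3 + 420v**2 + 9975v + 17640)
  v**4 + 5v**3 - 39v**2 - 261v - 378 = (-(1/315)v - 19/945)(-315v**3 + 420v**2 + 9975v + 17640) + ((10/9)v**2 - (40/9)v - 70/3)
  -315v**3 + 420v**2 + 9975v + 17640 = (-(567/2)v - 756)((10/9)v**2 - (40/9)v - 70/3) + (0)
Last nonzero remainder: (10/9)v**2 - (40/9)v - 70/3. Dividing through by 10/9 gives the monic gcd v**2 - 4v - 21.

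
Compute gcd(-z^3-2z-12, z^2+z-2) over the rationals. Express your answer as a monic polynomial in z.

z+2

By polynomial division,
  -z^3-2z-12 = (-z+1)(z^2+z-2) + (-5z-10)
  z^2+z-2 = (-(1/5)z+1/5)(-5z-10) + (0)
Last nonzero remainder: -5z-10. Dividing through by -5 gives the monic gcd z+2.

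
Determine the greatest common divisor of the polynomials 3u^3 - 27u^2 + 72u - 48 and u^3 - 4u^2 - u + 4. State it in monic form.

u^2 - 5u + 4

Euclidean algorithm in ℚ[u]:
  3u^3 - 27u^2 + 72u - 48 = (3)(u^3 - 4u^2 - u + 4) + (-15u^2 + 75u - 60)
  u^3 - 4u^2 - u + 4 = (-(1/15)u - 1/15)(-15u^2 + 75u - 60) + (0)
Last nonzero remainder: -15u^2 + 75u - 60. Dividing through by -15 gives the monic gcd u^2 - 5u + 4.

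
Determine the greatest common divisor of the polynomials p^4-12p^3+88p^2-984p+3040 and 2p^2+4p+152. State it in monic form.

p^2+2p+76

By polynomial division,
  p^4-12p^3+88p^2-984p+3040 = ((1/2)p^2-7p+20)(2p^2+4p+152) + (0)
Last nonzero remainder: 2p^2+4p+152. Dividing through by 2 gives the monic gcd p^2+2p+76.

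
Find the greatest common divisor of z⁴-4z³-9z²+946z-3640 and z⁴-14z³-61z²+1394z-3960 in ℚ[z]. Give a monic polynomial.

z²+6z-40

Euclidean algorithm in ℚ[z]:
  z⁴-4z³-9z²+946z-3640 = (z⁴-14z³-61z²+1394z-3960) + (10z³+52z²-448z+320)
  z⁴-14z³-61z²+1394z-3960 = ((1/10)z-48/25)(10z³+52z²-448z+320) + ((2091/25)z²+(12546/25)z-16728/5)
  10z³+52z²-448z+320 = ((250/2091)z-200/2091)((2091/25)z²+(12546/25)z-16728/5) + (0)
Last nonzero remainder: (2091/25)z²+(12546/25)z-16728/5. Dividing through by 2091/25 gives the monic gcd z²+6z-40.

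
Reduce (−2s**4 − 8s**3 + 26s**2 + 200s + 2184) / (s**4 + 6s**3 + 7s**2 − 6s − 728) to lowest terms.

(−2s + 12)/(s − 4)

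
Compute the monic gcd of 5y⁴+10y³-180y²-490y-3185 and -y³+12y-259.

y+7

By polynomial division,
  5y⁴+10y³-180y²-490y-3185 = (-5y-10)(-y³+12y-259) + (-120y²-1665y-5775)
  -y³+12y-259 = ((1/120)y-37/320)(-120y²-1665y-5775) + (-(8473/64)y-59311/64)
  -120y²-1665y-5775 = ((7680/8473)y+52800/8473)(-(8473/64)y-59311/64) + (0)
Last nonzero remainder: -(8473/64)y-59311/64. Dividing through by -8473/64 gives the monic gcd y+7.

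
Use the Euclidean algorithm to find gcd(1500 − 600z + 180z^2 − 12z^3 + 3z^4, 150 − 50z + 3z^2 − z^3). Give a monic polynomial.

Repeated division with remainder:
  3z^4 − 12z^3 + 180z^2 − 600z + 1500 = (−3z + 3)(−z^3 + 3z^2 − 50z + 150) + (21z^2 + 1050)
  −z^3 + 3z^2 − 50z + 150 = (−(1/21)z + 1/7)(21z^2 + 1050) + (0)
Last nonzero remainder: 21z^2 + 1050. Dividing through by 21 gives the monic gcd z^2 + 50.

50 + z^2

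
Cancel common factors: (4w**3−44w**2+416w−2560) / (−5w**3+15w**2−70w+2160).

(−4w**2+12w−320)/(5w**2+25w+270)

Repeated division with remainder:
  4w**3−44w**2+416w−2560 = (−4/5)(−5w**3+15w**2−70w+2160) + (−32w**2+360w−832)
  −5w**3+15w**2−70w+2160 = ((5/32)w+165/128)(−32w**2+360w−832) + (−(6465/16)w+6465/2)
  −32w**2+360w−832 = ((512/6465)w−1664/6465)(−(6465/16)w+6465/2) + (0)
Last nonzero remainder: −(6465/16)w+6465/2. Dividing through by −6465/16 gives the monic gcd w−8.
Cancel w−8 from numerator and denominator to get the reduced form.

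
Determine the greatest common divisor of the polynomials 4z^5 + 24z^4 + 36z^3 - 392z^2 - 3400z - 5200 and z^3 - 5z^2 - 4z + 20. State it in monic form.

z^2 - 3z - 10

Euclidean algorithm in ℚ[z]:
  4z^5 + 24z^4 + 36z^3 - 392z^2 - 3400z - 5200 = (4z^2 + 44z + 272)(z^3 - 5z^2 - 4z + 20) + (1064z^2 - 3192z - 10640)
  z^3 - 5z^2 - 4z + 20 = ((1/1064)z - 1/532)(1064z^2 - 3192z - 10640) + (0)
Last nonzero remainder: 1064z^2 - 3192z - 10640. Dividing through by 1064 gives the monic gcd z^2 - 3z - 10.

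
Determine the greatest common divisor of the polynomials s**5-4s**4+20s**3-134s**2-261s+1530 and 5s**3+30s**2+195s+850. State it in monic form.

s**2+s+34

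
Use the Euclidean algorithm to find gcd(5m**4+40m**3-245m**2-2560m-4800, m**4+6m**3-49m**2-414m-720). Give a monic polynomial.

By polynomial division,
  5m**4+40m**3-245m**2-2560m-4800 = (5)(m**4+6m**3-49m**2-414m-720) + (10m**3-490m-1200)
  m**4+6m**3-49m**2-414m-720 = ((1/10)m+3/5)(10m**3-490m-1200) + (0)
Last nonzero remainder: 10m**3-490m-1200. Dividing through by 10 gives the monic gcd m**3-49m-120.

m**3-49m-120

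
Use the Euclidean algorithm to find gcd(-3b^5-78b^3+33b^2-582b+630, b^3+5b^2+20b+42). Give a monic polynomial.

By polynomial division,
  -3b^5-78b^3+33b^2-582b+630 = (-3b^2+15b-93)(b^3+5b^2+20b+42) + (324b^2+648b+4536)
  b^3+5b^2+20b+42 = ((1/324)b+1/108)(324b^2+648b+4536) + (0)
Last nonzero remainder: 324b^2+648b+4536. Dividing through by 324 gives the monic gcd b^2+2b+14.

b^2+2b+14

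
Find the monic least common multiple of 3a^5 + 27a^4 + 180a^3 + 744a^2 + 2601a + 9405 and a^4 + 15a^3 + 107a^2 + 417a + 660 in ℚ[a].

By polynomial division,
  3a^5 + 27a^4 + 180a^3 + 744a^2 + 2601a + 9405 = (3a - 18)(a^4 + 15a^3 + 107a^2 + 417a + 660) + (129a^3 + 1419a^2 + 8127a + 21285)
  a^4 + 15a^3 + 107a^2 + 417a + 660 = ((1/129)a + 4/129)(129a^3 + 1419a^2 + 8127a + 21285) + (0)
Last nonzero remainder: 129a^3 + 1419a^2 + 8127a + 21285. Dividing through by 129 gives the monic gcd a^3 + 11a^2 + 63a + 165.
Then lcm(f, g) = f·g / gcd(f, g); expanding and making the result monic gives the answer.

a^6 + 13a^5 + 96a^4 + 488a^3 + 1859a^2 + 6603a + 12540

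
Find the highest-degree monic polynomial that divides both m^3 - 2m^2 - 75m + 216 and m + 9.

m + 9

By polynomial division,
  m^3 - 2m^2 - 75m + 216 = (m^2 - 11m + 24)(m + 9) + (0)
The last nonzero remainder m + 9 is already monic.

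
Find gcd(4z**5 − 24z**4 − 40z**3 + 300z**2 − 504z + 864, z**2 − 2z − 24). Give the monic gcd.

Euclidean algorithm in ℚ[z]:
  4z**5 − 24z**4 − 40z**3 + 300z**2 − 504z + 864 = (4z**3 − 16z**2 + 24z − 36)(z**2 − 2z − 24) + (0)
The last nonzero remainder z**2 − 2z − 24 is already monic.

z**2 − 2z − 24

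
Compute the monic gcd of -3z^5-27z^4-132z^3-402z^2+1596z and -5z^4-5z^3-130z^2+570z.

z^3+4z^2+38z

Repeated division with remainder:
  -3z^5-27z^4-132z^3-402z^2+1596z = ((3/5)z+24/5)(-5z^4-5z^3-130z^2+570z) + (-30z^3-120z^2-1140z)
  -5z^4-5z^3-130z^2+570z = ((1/6)z-1/2)(-30z^3-120z^2-1140z) + (0)
Last nonzero remainder: -30z^3-120z^2-1140z. Dividing through by -30 gives the monic gcd z^3+4z^2+38z.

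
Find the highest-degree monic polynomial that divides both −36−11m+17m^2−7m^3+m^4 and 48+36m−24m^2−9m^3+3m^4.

Apply the Euclidean algorithm:
  m^4−7m^3+17m^2−11m−36 = (1/3)(3m^4−9m^3−24m^2+36m+48) + (−4m^3+25m^2−23m−52)
  3m^4−9m^3−24m^2+36m+48 = (−(3/4)m−39/16)(−4m^3+25m^2−23m−52) + ((315/16)m^2−(945/16)m−315/4)
  −4m^3+25m^2−23m−52 = (−(64/315)m+208/315)((315/16)m^2−(945/16)m−315/4) + (0)
Last nonzero remainder: (315/16)m^2−(945/16)m−315/4. Dividing through by 315/16 gives the monic gcd m^2−3m−4.

−4−3m+m^2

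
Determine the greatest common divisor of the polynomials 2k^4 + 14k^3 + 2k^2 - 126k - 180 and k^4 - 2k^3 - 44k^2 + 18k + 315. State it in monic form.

Apply the Euclidean algorithm:
  2k^4 + 14k^3 + 2k^2 - 126k - 180 = (2)(k^4 - 2k^3 - 44k^2 + 18k + 315) + (18k^3 + 90k^2 - 162k - 810)
  k^4 - 2k^3 - 44k^2 + 18k + 315 = ((1/18)k - 7/18)(18k^3 + 90k^2 - 162k - 810) + (0)
Last nonzero remainder: 18k^3 + 90k^2 - 162k - 810. Dividing through by 18 gives the monic gcd k^3 + 5k^2 - 9k - 45.

k^3 + 5k^2 - 9k - 45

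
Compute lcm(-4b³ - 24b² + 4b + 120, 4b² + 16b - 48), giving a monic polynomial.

By polynomial division,
  -4b³ - 24b² + 4b + 120 = (-b - 2)(4b² + 16b - 48) + (-12b + 24)
  4b² + 16b - 48 = (-(1/3)b - 2)(-12b + 24) + (0)
Last nonzero remainder: -12b + 24. Dividing through by -12 gives the monic gcd b - 2.
Then lcm(f, g) = f·g / gcd(f, g); expanding and making the result monic gives the answer.

b⁴ + 12b³ + 35b² - 36b - 180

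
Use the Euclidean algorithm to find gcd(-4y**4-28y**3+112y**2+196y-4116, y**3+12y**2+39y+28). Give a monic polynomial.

Apply the Euclidean algorithm:
  -4y**4-28y**3+112y**2+196y-4116 = (-4y+20)(y**3+12y**2+39y+28) + (28y**2-472y-4676)
  y**3+12y**2+39y+28 = ((1/28)y+101/98)(28y**2-472y-4676) + ((33930/49)y+33930/7)
  28y**2-472y-4676 = ((686/16965)y-16366/16965)((33930/49)y+33930/7) + (0)
Last nonzero remainder: (33930/49)y+33930/7. Dividing through by 33930/49 gives the monic gcd y+7.

y+7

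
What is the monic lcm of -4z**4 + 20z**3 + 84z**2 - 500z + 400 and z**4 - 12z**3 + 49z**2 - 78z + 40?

z**5 - 7z**4 - 11z**3 + 167z**2 - 350z + 200

Euclidean algorithm in ℚ[z]:
  -4z**4 + 20z**3 + 84z**2 - 500z + 400 = (-4)(z**4 - 12z**3 + 49z**2 - 78z + 40) + (-28z**3 + 280z**2 - 812z + 560)
  z**4 - 12z**3 + 49z**2 - 78z + 40 = (-(1/28)z + 1/14)(-28z**3 + 280z**2 - 812z + 560) + (0)
Last nonzero remainder: -28z**3 + 280z**2 - 812z + 560. Dividing through by -28 gives the monic gcd z**3 - 10z**2 + 29z - 20.
Then lcm(f, g) = f·g / gcd(f, g); expanding and making the result monic gives the answer.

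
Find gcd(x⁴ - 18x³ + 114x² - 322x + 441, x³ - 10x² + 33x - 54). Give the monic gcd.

x² - 4x + 9

Apply the Euclidean algorithm:
  x⁴ - 18x³ + 114x² - 322x + 441 = (x - 8)(x³ - 10x² + 33x - 54) + (x² - 4x + 9)
  x³ - 10x² + 33x - 54 = (x - 6)(x² - 4x + 9) + (0)
The last nonzero remainder x² - 4x + 9 is already monic.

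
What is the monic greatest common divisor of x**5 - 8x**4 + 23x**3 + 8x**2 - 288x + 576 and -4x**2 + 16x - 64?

Repeated division with remainder:
  x**5 - 8x**4 + 23x**3 + 8x**2 - 288x + 576 = (-(1/4)x**3 + x**2 + (9/4)x - 9)(-4x**2 + 16x - 64) + (0)
Last nonzero remainder: -4x**2 + 16x - 64. Dividing through by -4 gives the monic gcd x**2 - 4x + 16.

x**2 - 4x + 16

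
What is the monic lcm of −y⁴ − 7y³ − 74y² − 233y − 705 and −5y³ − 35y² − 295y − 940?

y⁵ + 11y⁴ + 102y³ + 529y² + 1637y + 2820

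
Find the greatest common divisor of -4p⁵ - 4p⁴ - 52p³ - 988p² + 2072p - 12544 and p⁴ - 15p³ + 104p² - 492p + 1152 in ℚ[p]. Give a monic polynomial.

p² - 3p + 32

Euclidean algorithm in ℚ[p]:
  -4p⁵ - 4p⁴ - 52p³ - 988p² + 2072p - 12544 = (-4p - 64)(p⁴ - 15p³ + 104p² - 492p + 1152) + (-596p³ + 3700p² - 24808p + 61184)
  p⁴ - 15p³ + 104p² - 492p + 1152 = (-(1/596)p + 655/44402)(-596p³ + 3700p² - 24808p + 61184) + ((173056/22201)p² - (519168/22201)p + 5537792/22201)
  -596p³ + 3700p² - 24808p + 61184 = (-(3307949/43264)p + 5306039/21632)((173056/22201)p² - (519168/22201)p + 5537792/22201) + (0)
Last nonzero remainder: (173056/22201)p² - (519168/22201)p + 5537792/22201. Dividing through by 173056/22201 gives the monic gcd p² - 3p + 32.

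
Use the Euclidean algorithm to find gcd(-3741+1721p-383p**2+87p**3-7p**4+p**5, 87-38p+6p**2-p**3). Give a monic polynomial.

Repeated division with remainder:
  p**5-7p**4+87p**3-383p**2+1721p-3741 = (-p**2+p-43)(-p**3+6p**2-38p+87) + (0)
Last nonzero remainder: -p**3+6p**2-38p+87. Dividing through by -1 gives the monic gcd p**3-6p**2+38p-87.

-87+38p-6p**2+p**3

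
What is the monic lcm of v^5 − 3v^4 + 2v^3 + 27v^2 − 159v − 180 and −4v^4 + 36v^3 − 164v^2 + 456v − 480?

v^6 − 5v^5 + 8v^4 + 23v^3 − 213v^2 + 138v + 360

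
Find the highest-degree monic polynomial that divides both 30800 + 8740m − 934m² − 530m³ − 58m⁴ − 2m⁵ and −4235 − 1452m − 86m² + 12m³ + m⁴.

Apply the Euclidean algorithm:
  −2m⁵ − 58m⁴ − 530m³ − 934m² + 8740m + 30800 = (−2m − 34)(m⁴ + 12m³ − 86m² − 1452m − 4235) + (−294m³ − 6762m² − 49098m − 113190)
  m⁴ + 12m³ − 86m² − 1452m − 4235 = (−(1/294)m + 11/294)(−294m³ − 6762m² − 49098m − 113190) + (0)
Last nonzero remainder: −294m³ − 6762m² − 49098m − 113190. Dividing through by −294 gives the monic gcd m³ + 23m² + 167m + 385.

385 + 167m + 23m² + m³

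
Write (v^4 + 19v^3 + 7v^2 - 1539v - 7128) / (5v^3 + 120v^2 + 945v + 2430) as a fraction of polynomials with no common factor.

Repeated division with remainder:
  v^4 + 19v^3 + 7v^2 - 1539v - 7128 = ((1/5)v - 1)(5v^3 + 120v^2 + 945v + 2430) + (-62v^2 - 1080v - 4698)
  5v^3 + 120v^2 + 945v + 2430 = (-(5/62)v - 510/961)(-62v^2 - 1080v - 4698) + (-(6750/961)v - 60750/961)
  -62v^2 - 1080v - 4698 = ((29791/3375)v + 27869/375)(-(6750/961)v - 60750/961) + (0)
Last nonzero remainder: -(6750/961)v - 60750/961. Dividing through by -6750/961 gives the monic gcd v + 9.
Cancel v + 9 from numerator and denominator to get the reduced form.

(v^3 + 10v^2 - 83v - 792)/(5v^2 + 75v + 270)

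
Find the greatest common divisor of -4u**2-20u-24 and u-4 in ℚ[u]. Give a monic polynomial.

Repeated division with remainder:
  -4u**2-20u-24 = (-4u-36)(u-4) + (-168)
  u-4 = (-(1/168)u+1/42)(-168) + (0)
The last nonzero remainder is the constant -168, so the polynomials are coprime and gcd = 1.

1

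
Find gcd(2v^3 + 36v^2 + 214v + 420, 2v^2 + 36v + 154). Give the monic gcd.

v + 7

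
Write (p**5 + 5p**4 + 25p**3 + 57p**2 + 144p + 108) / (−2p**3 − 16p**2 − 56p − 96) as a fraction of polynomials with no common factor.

(−p**3 − p**2 − 9p − 9)/(2p + 8)

Repeated division with remainder:
  p**5 + 5p**4 + 25p**3 + 57p**2 + 144p + 108 = (−(1/2)p**2 + (3/2)p − 21/2)(−2p**3 − 16p**2 − 56p − 96) + (−75p**2 − 300p − 900)
  −2p**3 − 16p**2 − 56p − 96 = ((2/75)p + 8/75)(−75p**2 − 300p − 900) + (0)
Last nonzero remainder: −75p**2 − 300p − 900. Dividing through by −75 gives the monic gcd p**2 + 4p + 12.
Cancel p**2 + 4p + 12 from numerator and denominator to get the reduced form.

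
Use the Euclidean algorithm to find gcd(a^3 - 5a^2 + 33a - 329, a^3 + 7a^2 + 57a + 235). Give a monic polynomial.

Repeated division with remainder:
  a^3 - 5a^2 + 33a - 329 = (a^3 + 7a^2 + 57a + 235) + (-12a^2 - 24a - 564)
  a^3 + 7a^2 + 57a + 235 = (-(1/12)a - 5/12)(-12a^2 - 24a - 564) + (0)
Last nonzero remainder: -12a^2 - 24a - 564. Dividing through by -12 gives the monic gcd a^2 + 2a + 47.

a^2 + 2a + 47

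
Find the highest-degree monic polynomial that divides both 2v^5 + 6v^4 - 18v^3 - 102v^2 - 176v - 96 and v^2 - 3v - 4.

By polynomial division,
  2v^5 + 6v^4 - 18v^3 - 102v^2 - 176v - 96 = (2v^3 + 12v^2 + 26v + 24)(v^2 - 3v - 4) + (0)
The last nonzero remainder v^2 - 3v - 4 is already monic.

v^2 - 3v - 4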